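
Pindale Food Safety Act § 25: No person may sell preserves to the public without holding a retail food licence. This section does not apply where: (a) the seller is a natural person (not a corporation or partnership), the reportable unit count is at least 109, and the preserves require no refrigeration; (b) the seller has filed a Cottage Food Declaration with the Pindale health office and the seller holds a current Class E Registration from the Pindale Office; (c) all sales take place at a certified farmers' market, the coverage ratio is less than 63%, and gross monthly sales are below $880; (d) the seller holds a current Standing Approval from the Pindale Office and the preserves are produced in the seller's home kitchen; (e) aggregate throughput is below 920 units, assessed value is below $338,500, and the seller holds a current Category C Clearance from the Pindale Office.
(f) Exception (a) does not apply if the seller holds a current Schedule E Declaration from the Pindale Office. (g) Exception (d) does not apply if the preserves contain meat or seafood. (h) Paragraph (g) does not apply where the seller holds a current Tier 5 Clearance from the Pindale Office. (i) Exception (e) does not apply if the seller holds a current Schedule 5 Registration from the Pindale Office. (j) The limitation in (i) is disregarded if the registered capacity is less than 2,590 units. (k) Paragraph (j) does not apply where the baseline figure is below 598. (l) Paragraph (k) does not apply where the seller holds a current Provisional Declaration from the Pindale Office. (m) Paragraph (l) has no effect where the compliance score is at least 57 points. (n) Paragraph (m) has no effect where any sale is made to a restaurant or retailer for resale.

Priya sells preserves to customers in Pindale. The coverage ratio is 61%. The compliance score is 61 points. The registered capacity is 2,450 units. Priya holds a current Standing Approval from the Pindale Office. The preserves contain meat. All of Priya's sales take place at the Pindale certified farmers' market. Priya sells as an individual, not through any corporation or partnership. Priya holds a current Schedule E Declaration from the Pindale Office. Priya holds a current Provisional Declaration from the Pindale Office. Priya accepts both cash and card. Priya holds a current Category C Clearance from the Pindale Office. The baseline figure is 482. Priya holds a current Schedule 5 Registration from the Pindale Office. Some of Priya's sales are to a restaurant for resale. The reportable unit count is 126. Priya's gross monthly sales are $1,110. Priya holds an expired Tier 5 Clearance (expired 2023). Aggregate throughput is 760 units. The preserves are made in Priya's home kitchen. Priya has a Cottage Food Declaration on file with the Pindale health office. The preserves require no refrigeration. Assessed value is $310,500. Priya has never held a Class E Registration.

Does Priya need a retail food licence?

Exception (a): the seller is a natural person; the reportable unit count is 126, meeting the 109 threshold; the preserves are shelf-stable — every condition holds. However, paragraph (f) must be considered: (f) is triggered — a current Schedule E Declaration is held. So (a) is unavailable.
Exception (b) does not apply: the Class E Registration is not current.
Exception (c) requires that gross monthly sales are below $880; but gross monthly sales are $1,110, not below $880, so (c) is unavailable.
Exception (d)'s conditions are all satisfied: a current Standing Approval is held; the preserves are home-kitchen produced. Turning to paragraphs (g)–(h): (g) operates against (d): the preserves contain meat. (h), which would lift (g), is not engaged — the Tier 5 Clearance is not current. Exception (d) does not apply.
Exception (e)'s conditions are all satisfied: aggregate throughput is 760 units, below the 920 units limit; assessed value is $310,500, below the $338,500 limit; a current Category C Clearance is held. Applying paragraphs (i)–(n): (i) would limit (e) — a current Schedule 5 Registration is held — but (j) sets (i) aside: (j) operates against (i): the registered capacity is 2,450 units, less than the 2,590 units limit. (k) would limit (j) — the baseline figure is 482, below the 598 limit — but (l) sets (k) aside: (l) is engaged — a current Provisional Declaration is held. (m) would limit (l) — the compliance score is 61 points, meeting the 57 points threshold — but (n) sets (m) aside: (n) is engaged — some sales are to a restaurant for resale. Exception (e) stands.

No — exception (e) applies; Priya is not required to hold a retail food licence.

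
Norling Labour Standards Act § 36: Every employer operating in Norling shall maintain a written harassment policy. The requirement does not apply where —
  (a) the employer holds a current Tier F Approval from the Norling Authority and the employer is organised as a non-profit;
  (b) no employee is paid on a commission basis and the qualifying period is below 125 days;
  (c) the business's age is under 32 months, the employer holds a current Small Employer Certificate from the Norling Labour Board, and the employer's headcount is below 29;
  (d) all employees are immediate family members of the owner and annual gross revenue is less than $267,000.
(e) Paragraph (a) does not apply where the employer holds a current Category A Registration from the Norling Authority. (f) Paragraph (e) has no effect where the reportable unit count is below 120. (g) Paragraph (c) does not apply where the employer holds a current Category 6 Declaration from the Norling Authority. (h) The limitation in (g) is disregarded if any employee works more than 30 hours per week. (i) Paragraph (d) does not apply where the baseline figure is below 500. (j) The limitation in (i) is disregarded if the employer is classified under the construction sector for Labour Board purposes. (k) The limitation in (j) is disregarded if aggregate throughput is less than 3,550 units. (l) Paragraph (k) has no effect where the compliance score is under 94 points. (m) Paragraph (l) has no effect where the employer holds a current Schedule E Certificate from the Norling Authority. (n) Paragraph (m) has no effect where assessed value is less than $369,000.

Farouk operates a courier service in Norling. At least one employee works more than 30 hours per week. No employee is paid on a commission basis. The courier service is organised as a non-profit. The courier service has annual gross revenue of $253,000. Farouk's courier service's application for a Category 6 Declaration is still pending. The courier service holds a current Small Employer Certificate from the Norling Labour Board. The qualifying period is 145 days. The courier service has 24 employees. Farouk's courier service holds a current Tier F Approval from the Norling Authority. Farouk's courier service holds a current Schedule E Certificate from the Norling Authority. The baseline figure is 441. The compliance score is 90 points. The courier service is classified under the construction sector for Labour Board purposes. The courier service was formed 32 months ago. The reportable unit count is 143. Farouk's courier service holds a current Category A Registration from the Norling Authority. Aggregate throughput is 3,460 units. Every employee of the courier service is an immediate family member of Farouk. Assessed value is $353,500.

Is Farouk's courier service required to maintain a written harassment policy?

Exception (a) is satisfied on its face — a current Tier F Approval is held; the employer is a non-profit. But applying paragraphs (e)–(f): (e) operates against (a): a current Category A Registration is held. (f), which would lift (e), is not engaged — the reportable unit count is 143, not below 120. So (a) is unavailable.
Exception (b) fails — the qualifying period is 145 days, not below 125 days.
Exception (c) does not apply: the business's age is 32 months, not under 32 months.
All of (d)'s requirements are met (every employee is an immediate family member; annual gross revenue is $253,000, less than the $267,000 limit). Considering the limiting provisions: (i) would limit (d) — the baseline figure is 441, below the 500 limit — but (j) sets (i) aside: (j) operates against (i): the courier service is classified under the construction sector. (k) is triggered (aggregate throughput is 3,460 units, less than the 3,550 units limit), but is set aside by (l): (l) operates — the compliance score is 90 points, under the 94 points limit. (m) operates (a current Schedule E Certificate is held), but is overridden by (n): (n) is engaged — assessed value is $353,500, less than the $369,000 limit. So (d) applies.

No — exception (d) applies; Farouk's courier service is not required to maintain a written harassment policy.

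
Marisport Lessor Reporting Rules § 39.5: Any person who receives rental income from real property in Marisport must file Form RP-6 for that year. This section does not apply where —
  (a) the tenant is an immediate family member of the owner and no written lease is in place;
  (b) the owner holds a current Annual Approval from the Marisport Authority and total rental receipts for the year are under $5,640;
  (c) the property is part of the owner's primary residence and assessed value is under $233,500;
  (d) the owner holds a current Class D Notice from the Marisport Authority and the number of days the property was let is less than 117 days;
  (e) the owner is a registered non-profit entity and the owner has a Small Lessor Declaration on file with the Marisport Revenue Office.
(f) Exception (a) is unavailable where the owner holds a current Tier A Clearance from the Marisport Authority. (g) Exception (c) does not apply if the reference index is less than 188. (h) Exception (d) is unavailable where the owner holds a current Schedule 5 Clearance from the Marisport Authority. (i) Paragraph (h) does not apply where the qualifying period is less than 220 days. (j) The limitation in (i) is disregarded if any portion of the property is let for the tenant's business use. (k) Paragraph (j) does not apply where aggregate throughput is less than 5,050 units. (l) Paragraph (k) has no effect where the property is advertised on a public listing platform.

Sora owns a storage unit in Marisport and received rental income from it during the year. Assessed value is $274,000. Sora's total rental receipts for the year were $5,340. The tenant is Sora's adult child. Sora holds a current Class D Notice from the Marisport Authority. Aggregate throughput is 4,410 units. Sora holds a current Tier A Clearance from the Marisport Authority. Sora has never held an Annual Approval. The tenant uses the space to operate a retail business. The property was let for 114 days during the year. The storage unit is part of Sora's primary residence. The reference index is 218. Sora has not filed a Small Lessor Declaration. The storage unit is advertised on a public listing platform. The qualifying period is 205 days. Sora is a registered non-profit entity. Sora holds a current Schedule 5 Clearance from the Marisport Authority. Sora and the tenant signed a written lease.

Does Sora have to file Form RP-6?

Exception (a) fails — a written lease is in place.
Exception (b) requires that the owner holds a current Annual Approval from the Marisport Authority; but no current Annual Approval is held, so (b) is unavailable.
Exception (c) fails — assessed value is $274,000, not under $233,500.
All of (d)'s requirements are met (a current Class D Notice is held; the number of days the property was let is 114 days, less than the 117 days limit). Turning to paragraphs (h)–(l): (h) applies — a current Schedule 5 Clearance is held. (i) would limit (h) — the qualifying period is 205 days, less than the 220 days limit — but (j) sets (i) aside: (j) is engaged — the space is let for business use. (k) is triggered (aggregate throughput is 4,410 units, less than the 5,050 units limit), but is itself disapplied by (l): (l) is triggered — the property is publicly advertised. So (d) is unavailable.
Exception (e) requires that the owner has a Small Lessor Declaration on file with the Marisport Revenue Office; but no Small Lessor Declaration is on file, so (e) is unavailable.
No exception applies. The general rule governs.

Yes — Sora must file Form RP-6.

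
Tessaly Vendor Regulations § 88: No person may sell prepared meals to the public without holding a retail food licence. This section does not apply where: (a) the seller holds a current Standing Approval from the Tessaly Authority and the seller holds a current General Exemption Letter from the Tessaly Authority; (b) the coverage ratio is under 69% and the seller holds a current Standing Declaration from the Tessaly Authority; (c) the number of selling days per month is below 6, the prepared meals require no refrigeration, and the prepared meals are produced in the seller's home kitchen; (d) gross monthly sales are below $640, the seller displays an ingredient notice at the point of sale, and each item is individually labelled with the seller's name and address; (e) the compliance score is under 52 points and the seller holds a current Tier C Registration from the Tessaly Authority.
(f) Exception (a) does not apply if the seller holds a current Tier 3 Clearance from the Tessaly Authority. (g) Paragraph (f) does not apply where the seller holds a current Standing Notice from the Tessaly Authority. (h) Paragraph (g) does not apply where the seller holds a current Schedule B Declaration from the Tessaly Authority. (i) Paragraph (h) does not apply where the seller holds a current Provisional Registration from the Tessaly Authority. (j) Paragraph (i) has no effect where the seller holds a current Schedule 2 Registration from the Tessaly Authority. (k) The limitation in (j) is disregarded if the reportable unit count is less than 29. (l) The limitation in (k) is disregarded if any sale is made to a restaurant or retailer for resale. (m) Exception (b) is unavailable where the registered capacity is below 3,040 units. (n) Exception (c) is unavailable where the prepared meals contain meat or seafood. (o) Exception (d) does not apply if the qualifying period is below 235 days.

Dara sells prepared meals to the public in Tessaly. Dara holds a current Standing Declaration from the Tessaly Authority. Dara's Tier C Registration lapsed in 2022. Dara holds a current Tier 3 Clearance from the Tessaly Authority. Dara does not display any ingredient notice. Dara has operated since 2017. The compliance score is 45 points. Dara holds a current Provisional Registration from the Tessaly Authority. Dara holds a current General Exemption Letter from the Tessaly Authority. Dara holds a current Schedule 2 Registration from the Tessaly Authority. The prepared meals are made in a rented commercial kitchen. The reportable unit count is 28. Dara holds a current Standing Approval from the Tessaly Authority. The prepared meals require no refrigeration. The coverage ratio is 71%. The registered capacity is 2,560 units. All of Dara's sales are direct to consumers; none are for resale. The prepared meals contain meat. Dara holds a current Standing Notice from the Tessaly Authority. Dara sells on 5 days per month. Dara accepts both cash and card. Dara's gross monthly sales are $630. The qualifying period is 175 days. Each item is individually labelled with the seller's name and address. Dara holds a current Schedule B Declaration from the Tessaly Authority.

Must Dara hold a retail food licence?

No — exception (a) applies; Dara is not required to hold a retail food licence.

Exception (a) is satisfied on its face — a current Standing Approval is held; a current General Exemption Letter is held. Applying paragraphs (f)–(l): (f) would limit (a) — a current Tier 3 Clearance is held — but (g) sets (f) aside: (g) is triggered — a current Standing Notice is held. (h) would limit (g) — a current Schedule B Declaration is held — but (i) sets (h) aside: (i) is engaged — a current Provisional Registration is held. (j) would limit (i) — a current Schedule 2 Registration is held — but (k) sets (j) aside: (k) is triggered — the reportable unit count is 28, less than the 29 limit. (l), which would lift (k), is not engaged — no sales are for resale. Exception (a) stands.
Exception (b) does not apply: the coverage ratio is 71%, not under 69%.
Exception (c) does not apply: the prepared meals are made in a commercial kitchen, not a home kitchen.
Exception (d) requires that the seller displays an ingredient notice at the point of sale; but no ingredient notice is displayed, so (d) is unavailable.
Exception (e) fails — the Tier C Registration is not current.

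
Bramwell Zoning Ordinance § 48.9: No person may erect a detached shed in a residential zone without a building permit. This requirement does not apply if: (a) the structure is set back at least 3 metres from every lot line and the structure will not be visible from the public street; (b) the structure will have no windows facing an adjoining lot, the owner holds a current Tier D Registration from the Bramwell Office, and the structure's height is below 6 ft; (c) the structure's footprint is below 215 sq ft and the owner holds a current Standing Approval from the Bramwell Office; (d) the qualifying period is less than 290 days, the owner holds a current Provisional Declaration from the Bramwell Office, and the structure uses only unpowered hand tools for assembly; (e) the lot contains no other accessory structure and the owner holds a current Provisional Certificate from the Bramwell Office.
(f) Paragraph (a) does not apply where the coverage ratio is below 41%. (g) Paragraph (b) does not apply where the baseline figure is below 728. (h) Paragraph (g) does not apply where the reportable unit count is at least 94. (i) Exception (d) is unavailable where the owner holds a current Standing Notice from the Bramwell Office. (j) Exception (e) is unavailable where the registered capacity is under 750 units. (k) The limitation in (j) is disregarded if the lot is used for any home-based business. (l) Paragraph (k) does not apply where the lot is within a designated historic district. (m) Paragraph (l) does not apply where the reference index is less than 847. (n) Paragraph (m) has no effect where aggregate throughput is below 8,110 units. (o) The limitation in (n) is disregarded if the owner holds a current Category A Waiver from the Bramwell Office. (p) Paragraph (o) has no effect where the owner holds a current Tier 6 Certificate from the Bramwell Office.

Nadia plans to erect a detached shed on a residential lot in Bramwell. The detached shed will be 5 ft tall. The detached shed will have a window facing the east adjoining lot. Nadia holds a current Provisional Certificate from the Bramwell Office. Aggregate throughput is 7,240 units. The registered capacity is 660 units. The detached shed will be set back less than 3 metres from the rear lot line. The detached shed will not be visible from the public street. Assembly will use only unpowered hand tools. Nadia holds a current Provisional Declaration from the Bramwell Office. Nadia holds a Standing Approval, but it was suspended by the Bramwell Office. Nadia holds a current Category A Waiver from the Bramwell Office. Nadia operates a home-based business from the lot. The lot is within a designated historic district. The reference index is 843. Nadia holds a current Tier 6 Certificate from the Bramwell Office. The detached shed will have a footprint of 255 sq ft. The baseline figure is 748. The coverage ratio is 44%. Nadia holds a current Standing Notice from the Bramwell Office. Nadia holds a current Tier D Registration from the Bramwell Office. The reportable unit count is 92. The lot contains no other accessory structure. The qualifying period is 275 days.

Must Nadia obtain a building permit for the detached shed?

Yes — Nadia must obtain a building permit.

Exception (a) does not apply: the rear setback is under 3 m.
Exception (b) does not apply: a window faces an adjoining lot.
Exception (c) requires that the structure's footprint is below 215 sq ft; but the structure's footprint is 255 sq ft, not below 215 sq ft, so (c) is unavailable.
Exception (d) is satisfied on its face — the qualifying period is 275 days, less than the 290 days limit; a current Provisional Declaration is held; assembly uses only hand tools. However, paragraph (i) must be considered: (i) operates against (d): a current Standing Notice is held. So (d) is unavailable.
Exception (e) is satisfied on its face — the lot has no other accessory structure; a current Provisional Certificate is held. Turning to paragraphs (j)–(p): (j) operates against (e): the registered capacity is 660 units, under the 750 units limit. (k) operates (a home-based business operates on the lot), but is set aside by (l): (l) is triggered — the lot is in a historic district. (m) would limit (l) — the reference index is 843, less than the 847 limit — but (n) sets (m) aside: (n) operates against (m): aggregate throughput is 7,240 units, below the 8,110 units limit. (o) applies (a current Category A Waiver is held), but is itself disapplied by (p): (p) operates against (o): a current Tier 6 Certificate is held. Exception (e) does not apply.
None of the exceptions is available; § 48.9 applies in full.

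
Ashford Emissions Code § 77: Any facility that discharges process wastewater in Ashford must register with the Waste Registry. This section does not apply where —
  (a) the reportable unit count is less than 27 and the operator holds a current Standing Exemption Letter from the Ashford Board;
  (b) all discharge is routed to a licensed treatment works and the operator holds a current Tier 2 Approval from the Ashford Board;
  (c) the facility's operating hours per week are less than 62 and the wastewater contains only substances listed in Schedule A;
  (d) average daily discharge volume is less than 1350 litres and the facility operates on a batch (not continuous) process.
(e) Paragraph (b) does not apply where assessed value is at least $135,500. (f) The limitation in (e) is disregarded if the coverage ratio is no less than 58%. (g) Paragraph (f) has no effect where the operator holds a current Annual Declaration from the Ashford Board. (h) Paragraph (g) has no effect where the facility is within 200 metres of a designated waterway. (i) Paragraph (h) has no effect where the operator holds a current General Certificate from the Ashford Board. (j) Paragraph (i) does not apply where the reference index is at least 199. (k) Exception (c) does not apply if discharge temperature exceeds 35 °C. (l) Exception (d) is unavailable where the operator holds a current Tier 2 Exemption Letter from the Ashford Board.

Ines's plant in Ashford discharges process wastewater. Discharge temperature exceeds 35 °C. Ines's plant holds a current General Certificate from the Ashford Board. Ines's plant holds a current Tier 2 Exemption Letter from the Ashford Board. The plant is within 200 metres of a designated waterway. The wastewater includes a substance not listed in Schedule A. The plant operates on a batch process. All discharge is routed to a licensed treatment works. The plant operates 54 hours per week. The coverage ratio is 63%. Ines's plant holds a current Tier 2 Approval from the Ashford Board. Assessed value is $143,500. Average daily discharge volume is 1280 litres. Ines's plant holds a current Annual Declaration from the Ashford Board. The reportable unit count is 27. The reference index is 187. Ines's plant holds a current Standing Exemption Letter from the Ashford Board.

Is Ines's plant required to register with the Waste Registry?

Yes — Ines's plant must register with the Waste Registry.

Exception (a) requires that the reportable unit count is less than 27; but the reportable unit count is 27, not less than 27, so (a) is unavailable.
Exception (b)'s conditions are all satisfied: discharge is routed to a licensed treatment works; a current Tier 2 Approval is held. Turning to paragraphs (e)–(j): (e) operates against (b): assessed value is $143,500, meeting the $135,500 threshold. (f) would limit (e) — the coverage ratio is 63%, meeting the 58% threshold — but (g) sets (f) aside: (g) operates against (f): a current Annual Declaration is held. (h) would limit (g) — the plant is within 200 m of a designated waterway — but (i) sets (h) aside: (i) is triggered — a current General Certificate is held. (j) is inapplicable (the reference index is 187, short of 199), so (i) stands. Exception (b) does not apply.
Exception (c) does not apply: the wastewater includes a non-Schedule-A substance.
Exception (d)'s conditions are all satisfied: average daily discharge volume is 1280 litres, less than the 1350 litres limit; the facility operates on a batch process. But: (l) is triggered — a current Tier 2 Exemption Letter is held. So (d) is unavailable.
None of the exceptions is available; § 77 applies in full.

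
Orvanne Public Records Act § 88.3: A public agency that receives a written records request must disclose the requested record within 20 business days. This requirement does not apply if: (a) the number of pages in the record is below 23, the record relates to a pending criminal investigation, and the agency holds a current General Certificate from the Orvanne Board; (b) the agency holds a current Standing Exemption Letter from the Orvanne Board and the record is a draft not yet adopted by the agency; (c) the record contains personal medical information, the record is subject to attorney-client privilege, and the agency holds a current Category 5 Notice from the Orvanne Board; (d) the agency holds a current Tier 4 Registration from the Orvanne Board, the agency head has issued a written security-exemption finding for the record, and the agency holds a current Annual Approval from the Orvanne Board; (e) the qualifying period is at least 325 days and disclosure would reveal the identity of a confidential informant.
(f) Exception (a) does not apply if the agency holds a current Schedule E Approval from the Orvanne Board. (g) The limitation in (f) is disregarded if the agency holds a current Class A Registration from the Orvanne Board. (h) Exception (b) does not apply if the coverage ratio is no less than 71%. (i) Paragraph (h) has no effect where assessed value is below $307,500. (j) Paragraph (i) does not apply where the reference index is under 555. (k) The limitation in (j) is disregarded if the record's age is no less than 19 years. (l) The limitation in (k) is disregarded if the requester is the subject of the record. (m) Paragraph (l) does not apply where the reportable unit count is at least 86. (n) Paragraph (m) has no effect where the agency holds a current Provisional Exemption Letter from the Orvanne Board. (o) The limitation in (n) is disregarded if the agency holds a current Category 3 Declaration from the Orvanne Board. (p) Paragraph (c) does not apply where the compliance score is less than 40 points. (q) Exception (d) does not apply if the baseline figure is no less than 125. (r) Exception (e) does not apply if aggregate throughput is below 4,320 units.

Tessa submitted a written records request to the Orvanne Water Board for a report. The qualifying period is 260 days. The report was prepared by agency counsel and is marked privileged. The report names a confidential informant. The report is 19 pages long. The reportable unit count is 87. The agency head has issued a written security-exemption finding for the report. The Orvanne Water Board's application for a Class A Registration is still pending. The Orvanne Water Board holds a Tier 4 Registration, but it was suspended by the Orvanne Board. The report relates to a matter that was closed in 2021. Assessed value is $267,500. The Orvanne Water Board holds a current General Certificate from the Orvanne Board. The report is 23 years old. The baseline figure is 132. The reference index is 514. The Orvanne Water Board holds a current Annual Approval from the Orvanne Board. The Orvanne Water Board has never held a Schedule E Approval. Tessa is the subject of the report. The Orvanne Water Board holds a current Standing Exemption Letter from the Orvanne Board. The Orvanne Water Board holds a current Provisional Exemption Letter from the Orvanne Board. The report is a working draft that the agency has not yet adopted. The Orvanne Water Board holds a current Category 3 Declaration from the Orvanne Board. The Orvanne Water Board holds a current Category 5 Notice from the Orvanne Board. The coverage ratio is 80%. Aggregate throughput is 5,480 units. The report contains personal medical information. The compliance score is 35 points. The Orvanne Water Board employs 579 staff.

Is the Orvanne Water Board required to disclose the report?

Exception (a) does not apply: the report relates to a closed matter.
Exception (b): a current Standing Exemption Letter is held; the report is an unadopted draft — every condition holds. As to paragraphs (h)–(o): (h) would limit (b) — the coverage ratio is 80%, meeting the 71% threshold — but (i) sets (h) aside: (i) operates against (h): assessed value is $267,500, below the $307,500 limit. (j) would limit (i) — the reference index is 514, under the 555 limit — but (k) sets (j) aside: (k) applies — the record's age is 23 years, meeting the 19 years threshold. (l) would limit (k) — Tessa is the subject of the report — but (m) sets (l) aside: (m) operates — the reportable unit count is 87, meeting the 86 threshold. (n) is triggered (a current Provisional Exemption Letter is held), but is set aside by (o): (o) operates against (n): a current Category 3 Declaration is held. (b) remains available.
All of (c)'s requirements are met (the report contains personal medical information; the report is privileged; a current Category 5 Notice is held). Turning to paragraph (p): (p) is triggered — the compliance score is 35 points, less than the 40 points limit. Exception (c) does not apply.
Exception (d) does not apply: no current Tier 4 Registration is held.
Exception (e) requires that the qualifying period is at least 325 days; but the qualifying period is 260 days, short of 325 days, so (e) is unavailable.

No — exception (b) applies; the Orvanne Water Board is not required to disclose the report.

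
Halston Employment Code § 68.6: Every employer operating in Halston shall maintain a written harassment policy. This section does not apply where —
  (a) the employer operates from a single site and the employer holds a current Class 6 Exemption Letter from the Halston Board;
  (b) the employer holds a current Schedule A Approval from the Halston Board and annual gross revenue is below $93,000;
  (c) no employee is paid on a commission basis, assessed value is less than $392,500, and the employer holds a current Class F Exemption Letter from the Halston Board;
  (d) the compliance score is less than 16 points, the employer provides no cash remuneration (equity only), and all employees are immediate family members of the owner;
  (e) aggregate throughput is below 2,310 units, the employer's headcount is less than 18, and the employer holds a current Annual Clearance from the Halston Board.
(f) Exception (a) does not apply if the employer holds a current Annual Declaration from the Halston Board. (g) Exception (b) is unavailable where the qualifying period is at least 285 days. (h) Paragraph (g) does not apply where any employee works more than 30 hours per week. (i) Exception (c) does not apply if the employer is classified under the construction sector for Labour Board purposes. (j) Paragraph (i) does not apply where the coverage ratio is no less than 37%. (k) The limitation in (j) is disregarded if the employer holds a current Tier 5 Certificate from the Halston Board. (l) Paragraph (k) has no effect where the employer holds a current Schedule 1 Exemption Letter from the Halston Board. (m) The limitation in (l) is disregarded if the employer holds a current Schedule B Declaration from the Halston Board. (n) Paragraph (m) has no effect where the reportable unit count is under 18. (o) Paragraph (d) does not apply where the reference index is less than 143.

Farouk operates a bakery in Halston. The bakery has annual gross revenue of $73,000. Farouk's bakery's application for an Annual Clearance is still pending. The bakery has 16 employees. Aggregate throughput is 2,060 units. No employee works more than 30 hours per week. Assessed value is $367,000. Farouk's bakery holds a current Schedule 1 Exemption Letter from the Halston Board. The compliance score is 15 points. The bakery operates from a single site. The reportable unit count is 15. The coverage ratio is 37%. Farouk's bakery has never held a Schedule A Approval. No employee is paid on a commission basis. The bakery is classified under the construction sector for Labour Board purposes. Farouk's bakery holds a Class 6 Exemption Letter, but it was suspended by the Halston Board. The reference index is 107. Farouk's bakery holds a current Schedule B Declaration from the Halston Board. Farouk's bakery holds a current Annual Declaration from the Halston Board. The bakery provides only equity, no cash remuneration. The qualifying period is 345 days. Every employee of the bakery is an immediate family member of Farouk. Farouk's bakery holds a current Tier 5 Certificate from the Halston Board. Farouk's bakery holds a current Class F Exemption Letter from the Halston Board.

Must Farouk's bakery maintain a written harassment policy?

Exception (a) requires that the employer holds a current Class 6 Exemption Letter from the Halston Board; but no current Class 6 Exemption Letter is held, so (a) is unavailable.
Exception (b) fails — the Schedule A Approval is not current.
Exception (c): no employee is paid on commission; assessed value is $367,000, less than the $392,500 limit; a current Class F Exemption Letter is held — every condition holds. Under paragraphs (i)–(n): (i) would limit (c) — the bakery is classified under the construction sector — but (j) sets (i) aside: (j) operates — the coverage ratio is 37%, meeting the 37% threshold. (k) applies (a current Tier 5 Certificate is held), but is overridden by (l): (l) is engaged — a current Schedule 1 Exemption Letter is held. (m) would limit (l) — a current Schedule B Declaration is held — but (n) sets (m) aside: (n) operates against (m): the reportable unit count is 15, under the 18 limit. (c) remains available.
Exception (d) is satisfied on its face — the compliance score is 15 points, less than the 16 points limit; remuneration is equity-only; every employee is an immediate family member. But applying paragraph (o): (o) operates against (d): the reference index is 107, less than the 143 limit. (d) is therefore removed.
Exception (e) does not apply: no current Annual Clearance is held.

No — exception (c) applies; Farouk's bakery is not required to maintain a written harassment policy.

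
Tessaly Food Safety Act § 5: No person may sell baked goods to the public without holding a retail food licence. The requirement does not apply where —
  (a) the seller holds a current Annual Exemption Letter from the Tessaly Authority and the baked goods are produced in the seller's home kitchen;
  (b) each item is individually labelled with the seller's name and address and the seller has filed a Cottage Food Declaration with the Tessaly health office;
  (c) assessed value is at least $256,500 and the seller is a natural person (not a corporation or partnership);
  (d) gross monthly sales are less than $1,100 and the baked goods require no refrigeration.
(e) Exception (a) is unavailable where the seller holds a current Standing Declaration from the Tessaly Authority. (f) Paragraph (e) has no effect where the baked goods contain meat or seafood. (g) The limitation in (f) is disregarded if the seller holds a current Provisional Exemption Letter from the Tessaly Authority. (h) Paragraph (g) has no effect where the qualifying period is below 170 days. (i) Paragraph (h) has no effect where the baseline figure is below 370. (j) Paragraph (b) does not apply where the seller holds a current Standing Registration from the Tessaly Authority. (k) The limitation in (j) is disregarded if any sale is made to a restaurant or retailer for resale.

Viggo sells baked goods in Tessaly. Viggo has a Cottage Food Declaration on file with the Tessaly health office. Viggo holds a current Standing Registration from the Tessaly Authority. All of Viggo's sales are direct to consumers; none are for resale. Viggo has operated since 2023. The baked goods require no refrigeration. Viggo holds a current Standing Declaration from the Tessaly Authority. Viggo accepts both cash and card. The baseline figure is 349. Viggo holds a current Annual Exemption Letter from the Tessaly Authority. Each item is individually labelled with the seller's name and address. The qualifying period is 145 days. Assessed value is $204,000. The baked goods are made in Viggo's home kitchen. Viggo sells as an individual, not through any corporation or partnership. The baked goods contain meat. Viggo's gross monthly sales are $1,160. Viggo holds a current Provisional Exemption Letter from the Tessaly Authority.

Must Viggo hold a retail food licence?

Exception (a): a current Annual Exemption Letter is held; the baked goods are home-kitchen produced — every condition holds. But: (e) operates against (a): a current Standing Declaration is held. (f) is engaged (the baked goods contain meat), but is overridden by (g): (g) is engaged — a current Provisional Exemption Letter is held. (h) would limit (g) — the qualifying period is 145 days, below the 170 days limit — but (i) sets (h) aside: (i) is triggered — the baseline figure is 349, below the 370 limit. (a) is therefore removed.
Exception (b)'s conditions are all satisfied: items are individually labelled; a Cottage Food Declaration is on file. But applying paragraphs (j)–(k): (j) operates against (b): a current Standing Registration is held. (k), which would lift (j), is inapplicable — no sales are for resale. Exception (b) does not apply.
Exception (c) fails — assessed value is $204,000, short of $256,500.
Exception (d) does not apply: gross monthly sales are $1,160, not less than $1,100.
No exception is made out. Viggo falls within the general rule.

Yes — Viggo must hold a retail food licence.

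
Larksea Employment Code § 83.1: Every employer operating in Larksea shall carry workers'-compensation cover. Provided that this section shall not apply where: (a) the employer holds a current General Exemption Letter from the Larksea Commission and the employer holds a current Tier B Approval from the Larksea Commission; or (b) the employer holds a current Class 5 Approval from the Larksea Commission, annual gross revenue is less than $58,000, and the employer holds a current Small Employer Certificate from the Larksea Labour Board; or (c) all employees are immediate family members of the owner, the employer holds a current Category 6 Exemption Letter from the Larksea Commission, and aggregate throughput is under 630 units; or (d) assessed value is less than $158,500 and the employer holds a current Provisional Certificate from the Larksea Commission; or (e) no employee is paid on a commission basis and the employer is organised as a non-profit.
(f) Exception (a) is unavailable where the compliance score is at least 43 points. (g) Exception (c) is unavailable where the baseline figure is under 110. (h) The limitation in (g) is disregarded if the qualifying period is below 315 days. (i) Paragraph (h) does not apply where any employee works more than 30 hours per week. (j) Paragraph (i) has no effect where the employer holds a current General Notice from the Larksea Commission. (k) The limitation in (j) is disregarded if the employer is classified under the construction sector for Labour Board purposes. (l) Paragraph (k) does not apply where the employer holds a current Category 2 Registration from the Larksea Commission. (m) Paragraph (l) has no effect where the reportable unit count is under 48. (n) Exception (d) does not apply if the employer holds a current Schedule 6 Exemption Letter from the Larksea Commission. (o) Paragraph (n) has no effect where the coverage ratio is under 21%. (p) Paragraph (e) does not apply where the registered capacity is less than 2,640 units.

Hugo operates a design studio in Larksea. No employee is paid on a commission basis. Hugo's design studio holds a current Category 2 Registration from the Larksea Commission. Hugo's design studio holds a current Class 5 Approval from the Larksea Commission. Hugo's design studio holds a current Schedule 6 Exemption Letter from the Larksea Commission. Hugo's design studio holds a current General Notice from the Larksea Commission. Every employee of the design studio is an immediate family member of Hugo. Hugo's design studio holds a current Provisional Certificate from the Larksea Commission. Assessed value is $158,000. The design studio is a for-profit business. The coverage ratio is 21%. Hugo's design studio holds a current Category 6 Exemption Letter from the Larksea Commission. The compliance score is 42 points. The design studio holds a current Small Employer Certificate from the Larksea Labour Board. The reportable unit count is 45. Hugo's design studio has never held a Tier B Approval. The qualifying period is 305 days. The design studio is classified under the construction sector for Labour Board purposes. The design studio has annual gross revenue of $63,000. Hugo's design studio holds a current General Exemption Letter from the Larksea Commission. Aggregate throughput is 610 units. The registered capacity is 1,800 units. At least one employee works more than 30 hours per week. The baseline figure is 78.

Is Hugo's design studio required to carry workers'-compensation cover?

Yes — Hugo's design studio must carry workers'-compensation cover.

Exception (a) fails — no current Tier B Approval is held.
Exception (b) does not apply: annual gross revenue is $63,000, not less than $58,000.
All of (c)'s requirements are met (every employee is an immediate family member; a current Category 6 Exemption Letter is held; aggregate throughput is 610 units, under the 630 units limit). However, paragraphs (g)–(m) must be considered: (g) operates — the baseline figure is 78, under the 110 limit. (h) applies (the qualifying period is 305 days, below the 315 days limit), but is overridden by (i): (i) operates against (h): at least one employee exceeds 30 hours/week. (j) is engaged (a current General Notice is held), but is itself disapplied by (k): (k) is engaged — the design studio is classified under the construction sector. (l) is triggered (a current Category 2 Registration is held), but is displaced by (m): (m) is triggered — the reportable unit count is 45, under the 48 limit. (c) is therefore removed.
Exception (d) is satisfied on its face — assessed value is $158,000, less than the $158,500 limit; a current Provisional Certificate is held. Turning to paragraphs (n)–(o): (n) operates against (d): a current Schedule 6 Exemption Letter is held. (o) is inapplicable (the coverage ratio is 21%, not under 21%), so (n) stands. Exception (d) does not apply.
Exception (e) fails — the employer is for-profit.
None of the exceptions is available; § 83.1 applies in full.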